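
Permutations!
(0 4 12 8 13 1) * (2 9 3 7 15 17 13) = (0 4 12 8 2 9 3 7 15 17 13 1) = [4, 0, 9, 7, 12, 5, 6, 15, 2, 3, 10, 11, 8, 1, 14, 17, 16, 13]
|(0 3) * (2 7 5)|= |(0 3)(2 7 5)|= 6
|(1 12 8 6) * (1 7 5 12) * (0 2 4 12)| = 8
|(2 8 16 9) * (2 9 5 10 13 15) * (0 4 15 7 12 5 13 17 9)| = 13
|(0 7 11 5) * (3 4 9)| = 12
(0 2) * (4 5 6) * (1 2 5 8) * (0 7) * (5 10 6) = (0 10 6 4 8 1 2 7) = [10, 2, 7, 3, 8, 5, 4, 0, 1, 9, 6]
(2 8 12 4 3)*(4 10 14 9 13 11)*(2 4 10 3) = (2 8 12 3 4)(9 13 11 10 14) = [0, 1, 8, 4, 2, 5, 6, 7, 12, 13, 14, 10, 3, 11, 9]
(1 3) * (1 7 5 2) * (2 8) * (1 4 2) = (1 3 7 5 8)(2 4) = [0, 3, 4, 7, 2, 8, 6, 5, 1]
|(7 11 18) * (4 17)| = 6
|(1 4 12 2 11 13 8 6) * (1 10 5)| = 10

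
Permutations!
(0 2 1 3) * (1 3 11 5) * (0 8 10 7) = (0 2 3 8 10 7)(1 11 5) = [2, 11, 3, 8, 4, 1, 6, 0, 10, 9, 7, 5]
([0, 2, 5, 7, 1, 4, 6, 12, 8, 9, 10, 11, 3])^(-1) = [0, 4, 1, 12, 5, 2, 6, 3, 8, 9, 10, 11, 7]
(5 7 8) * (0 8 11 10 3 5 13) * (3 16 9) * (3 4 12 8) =(0 3 5 7 11 10 16 9 4 12 8 13) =[3, 1, 2, 5, 12, 7, 6, 11, 13, 4, 16, 10, 8, 0, 14, 15, 9]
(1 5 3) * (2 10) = (1 5 3)(2 10) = [0, 5, 10, 1, 4, 3, 6, 7, 8, 9, 2]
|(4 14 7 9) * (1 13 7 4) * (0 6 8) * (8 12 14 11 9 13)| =|(0 6 12 14 4 11 9 1 8)(7 13)| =18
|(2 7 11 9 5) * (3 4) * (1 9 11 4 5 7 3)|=|(11)(1 9 7 4)(2 3 5)|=12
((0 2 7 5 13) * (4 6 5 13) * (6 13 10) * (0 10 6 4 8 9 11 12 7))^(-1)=(0 2)(4 10 13)(5 6 7 12 11 9 8)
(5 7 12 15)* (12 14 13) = (5 7 14 13 12 15) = [0, 1, 2, 3, 4, 7, 6, 14, 8, 9, 10, 11, 15, 12, 13, 5]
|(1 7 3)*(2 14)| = |(1 7 3)(2 14)| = 6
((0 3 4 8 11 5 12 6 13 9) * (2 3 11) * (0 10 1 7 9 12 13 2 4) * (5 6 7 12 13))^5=(13)(4 8)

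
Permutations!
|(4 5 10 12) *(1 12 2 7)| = 7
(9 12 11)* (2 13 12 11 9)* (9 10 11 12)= (2 13 9 12 10 11)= [0, 1, 13, 3, 4, 5, 6, 7, 8, 12, 11, 2, 10, 9]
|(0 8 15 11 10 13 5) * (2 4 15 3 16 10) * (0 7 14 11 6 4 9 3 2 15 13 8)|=|(2 9 3 16 10 8)(4 13 5 7 14 11 15 6)|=24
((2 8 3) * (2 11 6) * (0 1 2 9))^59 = (0 8 6 1 3 9 2 11)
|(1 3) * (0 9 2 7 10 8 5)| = 14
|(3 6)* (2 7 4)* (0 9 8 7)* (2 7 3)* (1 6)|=14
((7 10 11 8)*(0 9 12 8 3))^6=(0 11 7 12)(3 10 8 9)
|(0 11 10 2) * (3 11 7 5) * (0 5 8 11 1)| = |(0 7 8 11 10 2 5 3 1)| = 9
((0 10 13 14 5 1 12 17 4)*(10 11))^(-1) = (0 4 17 12 1 5 14 13 10 11)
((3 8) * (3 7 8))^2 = ((7 8))^2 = (8)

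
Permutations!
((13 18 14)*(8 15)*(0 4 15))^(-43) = (0 4 15 8)(13 14 18)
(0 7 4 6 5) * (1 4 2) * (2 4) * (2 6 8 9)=(0 7 4 8 9 2 1 6 5)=[7, 6, 1, 3, 8, 0, 5, 4, 9, 2]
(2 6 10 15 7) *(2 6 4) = (2 4)(6 10 15 7) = [0, 1, 4, 3, 2, 5, 10, 6, 8, 9, 15, 11, 12, 13, 14, 7]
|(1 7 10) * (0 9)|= |(0 9)(1 7 10)|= 6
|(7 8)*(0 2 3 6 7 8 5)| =6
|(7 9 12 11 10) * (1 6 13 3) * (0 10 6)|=10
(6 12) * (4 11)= (4 11)(6 12)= [0, 1, 2, 3, 11, 5, 12, 7, 8, 9, 10, 4, 6]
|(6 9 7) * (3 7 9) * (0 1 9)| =|(0 1 9)(3 7 6)| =3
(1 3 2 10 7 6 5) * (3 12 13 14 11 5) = (1 12 13 14 11 5)(2 10 7 6 3) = [0, 12, 10, 2, 4, 1, 3, 6, 8, 9, 7, 5, 13, 14, 11]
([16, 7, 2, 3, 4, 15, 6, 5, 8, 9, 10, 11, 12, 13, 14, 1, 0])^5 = (0 16)(1 7 5 15)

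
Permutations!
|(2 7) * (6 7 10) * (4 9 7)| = 6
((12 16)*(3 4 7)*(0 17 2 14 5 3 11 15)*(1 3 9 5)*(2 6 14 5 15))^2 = (0 6 1 4 11 5 15 17 14 3 7 2 9)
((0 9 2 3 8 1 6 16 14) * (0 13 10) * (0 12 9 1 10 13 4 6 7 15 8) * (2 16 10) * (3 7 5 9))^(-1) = ((0 1 5 9 16 14 4 6 10 12 3)(2 7 15 8))^(-1) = (0 3 12 10 6 4 14 16 9 5 1)(2 8 15 7)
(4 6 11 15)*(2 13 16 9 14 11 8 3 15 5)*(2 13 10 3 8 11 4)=(2 10 3 15)(4 6 11 5 13 16 9 14)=[0, 1, 10, 15, 6, 13, 11, 7, 8, 14, 3, 5, 12, 16, 4, 2, 9]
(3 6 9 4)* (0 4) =(0 4 3 6 9) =[4, 1, 2, 6, 3, 5, 9, 7, 8, 0]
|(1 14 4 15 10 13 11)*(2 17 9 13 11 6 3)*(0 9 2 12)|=|(0 9 13 6 3 12)(1 14 4 15 10 11)(2 17)|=6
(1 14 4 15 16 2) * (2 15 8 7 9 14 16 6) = (1 16 15 6 2)(4 8 7 9 14) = [0, 16, 1, 3, 8, 5, 2, 9, 7, 14, 10, 11, 12, 13, 4, 6, 15]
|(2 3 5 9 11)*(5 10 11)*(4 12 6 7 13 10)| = |(2 3 4 12 6 7 13 10 11)(5 9)| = 18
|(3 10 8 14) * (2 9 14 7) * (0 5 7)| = |(0 5 7 2 9 14 3 10 8)| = 9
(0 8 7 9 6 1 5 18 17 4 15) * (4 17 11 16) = (0 8 7 9 6 1 5 18 11 16 4 15) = [8, 5, 2, 3, 15, 18, 1, 9, 7, 6, 10, 16, 12, 13, 14, 0, 4, 17, 11]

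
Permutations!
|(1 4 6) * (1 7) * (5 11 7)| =6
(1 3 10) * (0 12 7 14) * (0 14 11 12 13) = (14)(0 13)(1 3 10)(7 11 12) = [13, 3, 2, 10, 4, 5, 6, 11, 8, 9, 1, 12, 7, 0, 14]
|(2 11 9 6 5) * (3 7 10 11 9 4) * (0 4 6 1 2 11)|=15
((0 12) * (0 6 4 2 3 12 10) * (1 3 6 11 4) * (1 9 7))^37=(0 10)(1 3 12 11 4 2 6 9 7)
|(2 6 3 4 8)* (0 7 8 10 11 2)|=|(0 7 8)(2 6 3 4 10 11)|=6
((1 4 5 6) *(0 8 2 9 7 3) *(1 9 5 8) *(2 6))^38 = (0 7 6 4)(1 3 9 8)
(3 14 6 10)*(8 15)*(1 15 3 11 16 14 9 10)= [0, 15, 2, 9, 4, 5, 1, 7, 3, 10, 11, 16, 12, 13, 6, 8, 14]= (1 15 8 3 9 10 11 16 14 6)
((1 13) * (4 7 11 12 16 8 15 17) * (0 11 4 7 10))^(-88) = ((0 11 12 16 8 15 17 7 4 10)(1 13))^(-88) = (0 12 8 17 4)(7 10 11 16 15)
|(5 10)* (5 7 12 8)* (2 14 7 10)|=6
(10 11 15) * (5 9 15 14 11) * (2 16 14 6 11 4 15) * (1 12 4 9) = (1 12 4 15 10 5)(2 16 14 9)(6 11) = [0, 12, 16, 3, 15, 1, 11, 7, 8, 2, 5, 6, 4, 13, 9, 10, 14]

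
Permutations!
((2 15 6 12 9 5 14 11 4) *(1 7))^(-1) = ((1 7)(2 15 6 12 9 5 14 11 4))^(-1) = (1 7)(2 4 11 14 5 9 12 6 15)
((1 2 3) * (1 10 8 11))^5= ((1 2 3 10 8 11))^5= (1 11 8 10 3 2)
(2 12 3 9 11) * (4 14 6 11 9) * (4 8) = (2 12 3 8 4 14 6 11) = [0, 1, 12, 8, 14, 5, 11, 7, 4, 9, 10, 2, 3, 13, 6]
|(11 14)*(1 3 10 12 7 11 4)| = |(1 3 10 12 7 11 14 4)| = 8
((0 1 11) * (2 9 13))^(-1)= ((0 1 11)(2 9 13))^(-1)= (0 11 1)(2 13 9)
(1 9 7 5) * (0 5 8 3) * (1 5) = (0 1 9 7 8 3) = [1, 9, 2, 0, 4, 5, 6, 8, 3, 7]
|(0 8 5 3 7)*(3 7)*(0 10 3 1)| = 7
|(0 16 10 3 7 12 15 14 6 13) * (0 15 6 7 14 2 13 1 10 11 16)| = 42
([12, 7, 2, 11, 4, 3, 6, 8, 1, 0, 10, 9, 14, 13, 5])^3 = (0 5 9 14 11 12 3)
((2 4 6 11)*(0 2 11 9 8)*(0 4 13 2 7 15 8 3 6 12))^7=((0 7 15 8 4 12)(2 13)(3 6 9))^7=(0 7 15 8 4 12)(2 13)(3 6 9)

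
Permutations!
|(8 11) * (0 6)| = 2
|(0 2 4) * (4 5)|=4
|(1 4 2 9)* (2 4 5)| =4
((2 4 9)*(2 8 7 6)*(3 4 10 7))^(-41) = (2 6 7 10)(3 8 9 4)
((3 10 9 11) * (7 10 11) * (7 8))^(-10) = (11)(7 9)(8 10)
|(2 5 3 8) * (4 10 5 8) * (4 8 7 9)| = 8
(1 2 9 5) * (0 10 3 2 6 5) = (0 10 3 2 9)(1 6 5) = [10, 6, 9, 2, 4, 1, 5, 7, 8, 0, 3]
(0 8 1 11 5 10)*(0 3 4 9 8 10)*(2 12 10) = (0 2 12 10 3 4 9 8 1 11 5) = [2, 11, 12, 4, 9, 0, 6, 7, 1, 8, 3, 5, 10]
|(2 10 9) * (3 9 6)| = 5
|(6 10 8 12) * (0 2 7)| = 12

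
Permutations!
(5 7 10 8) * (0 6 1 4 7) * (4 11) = [6, 11, 2, 3, 7, 0, 1, 10, 5, 9, 8, 4] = (0 6 1 11 4 7 10 8 5)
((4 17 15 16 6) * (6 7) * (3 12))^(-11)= ((3 12)(4 17 15 16 7 6))^(-11)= (3 12)(4 17 15 16 7 6)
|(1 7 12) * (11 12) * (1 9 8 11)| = |(1 7)(8 11 12 9)| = 4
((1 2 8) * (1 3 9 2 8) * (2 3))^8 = (9)(1 2 8)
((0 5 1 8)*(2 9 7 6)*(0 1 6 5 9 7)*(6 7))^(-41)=(0 9)(1 8)(2 6)(5 7)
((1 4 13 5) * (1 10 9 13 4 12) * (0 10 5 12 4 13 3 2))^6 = ((0 10 9 3 2)(1 4 13 12))^6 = (0 10 9 3 2)(1 13)(4 12)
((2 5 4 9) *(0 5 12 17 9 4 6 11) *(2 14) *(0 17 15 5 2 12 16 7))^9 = ((0 2 16 7)(5 6 11 17 9 14 12 15))^9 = (0 2 16 7)(5 6 11 17 9 14 12 15)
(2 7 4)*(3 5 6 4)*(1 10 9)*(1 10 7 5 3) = (1 7)(2 5 6 4)(9 10) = [0, 7, 5, 3, 2, 6, 4, 1, 8, 10, 9]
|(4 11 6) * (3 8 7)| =|(3 8 7)(4 11 6)| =3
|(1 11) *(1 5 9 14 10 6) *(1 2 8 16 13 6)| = |(1 11 5 9 14 10)(2 8 16 13 6)| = 30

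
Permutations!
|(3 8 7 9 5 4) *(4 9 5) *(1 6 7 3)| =|(1 6 7 5 9 4)(3 8)| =6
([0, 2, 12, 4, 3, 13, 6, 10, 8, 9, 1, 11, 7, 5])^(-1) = (1 10 7 12 2)(3 4)(5 13)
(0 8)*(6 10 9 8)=(0 6 10 9 8)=[6, 1, 2, 3, 4, 5, 10, 7, 0, 8, 9]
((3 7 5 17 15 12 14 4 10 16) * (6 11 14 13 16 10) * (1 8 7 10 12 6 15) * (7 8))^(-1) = (1 17 5 7)(3 16 13 12 10)(4 14 11 6 15)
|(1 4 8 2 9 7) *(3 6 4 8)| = |(1 8 2 9 7)(3 6 4)| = 15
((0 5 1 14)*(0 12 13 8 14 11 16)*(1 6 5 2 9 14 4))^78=(0 2 9 14 12 13 8 4 1 11 16)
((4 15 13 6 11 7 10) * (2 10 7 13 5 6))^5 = ((2 10 4 15 5 6 11 13))^5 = (2 6 4 13 5 10 11 15)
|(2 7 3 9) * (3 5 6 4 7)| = 12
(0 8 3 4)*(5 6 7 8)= (0 5 6 7 8 3 4)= [5, 1, 2, 4, 0, 6, 7, 8, 3]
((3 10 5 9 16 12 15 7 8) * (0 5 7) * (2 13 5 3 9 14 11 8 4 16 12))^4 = ((0 3 10 7 4 16 2 13 5 14 11 8 9 12 15))^4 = (0 4 5 9 3 16 14 12 10 2 11 15 7 13 8)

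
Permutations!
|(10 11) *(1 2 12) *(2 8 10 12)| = 5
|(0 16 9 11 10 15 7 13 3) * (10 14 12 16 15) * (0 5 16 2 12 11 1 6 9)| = |(0 15 7 13 3 5 16)(1 6 9)(2 12)(11 14)| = 42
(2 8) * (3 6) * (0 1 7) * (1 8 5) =(0 8 2 5 1 7)(3 6) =[8, 7, 5, 6, 4, 1, 3, 0, 2]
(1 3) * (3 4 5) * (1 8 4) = (3 8 4 5) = [0, 1, 2, 8, 5, 3, 6, 7, 4]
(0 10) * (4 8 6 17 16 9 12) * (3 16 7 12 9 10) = (0 3 16 10)(4 8 6 17 7 12) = [3, 1, 2, 16, 8, 5, 17, 12, 6, 9, 0, 11, 4, 13, 14, 15, 10, 7]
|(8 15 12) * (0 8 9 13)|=6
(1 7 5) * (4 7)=(1 4 7 5)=[0, 4, 2, 3, 7, 1, 6, 5]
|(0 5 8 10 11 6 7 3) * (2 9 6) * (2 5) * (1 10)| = 30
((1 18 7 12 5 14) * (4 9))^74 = ((1 18 7 12 5 14)(4 9))^74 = (1 7 5)(12 14 18)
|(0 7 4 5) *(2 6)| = |(0 7 4 5)(2 6)| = 4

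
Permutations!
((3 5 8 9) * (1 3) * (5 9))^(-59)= ((1 3 9)(5 8))^(-59)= (1 3 9)(5 8)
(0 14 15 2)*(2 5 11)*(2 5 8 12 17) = (0 14 15 8 12 17 2)(5 11) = [14, 1, 0, 3, 4, 11, 6, 7, 12, 9, 10, 5, 17, 13, 15, 8, 16, 2]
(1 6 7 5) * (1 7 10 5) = [0, 6, 2, 3, 4, 7, 10, 1, 8, 9, 5] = (1 6 10 5 7)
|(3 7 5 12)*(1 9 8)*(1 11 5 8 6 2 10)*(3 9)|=11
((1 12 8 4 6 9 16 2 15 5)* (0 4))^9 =(0 12 5 2 9 4 8 1 15 16 6)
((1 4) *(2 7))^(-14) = (7)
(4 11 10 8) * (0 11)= (0 11 10 8 4)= [11, 1, 2, 3, 0, 5, 6, 7, 4, 9, 8, 10]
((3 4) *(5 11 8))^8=(5 8 11)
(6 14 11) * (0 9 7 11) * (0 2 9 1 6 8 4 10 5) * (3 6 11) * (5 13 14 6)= (0 1 11 8 4 10 13 14 2 9 7 3 5)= [1, 11, 9, 5, 10, 0, 6, 3, 4, 7, 13, 8, 12, 14, 2]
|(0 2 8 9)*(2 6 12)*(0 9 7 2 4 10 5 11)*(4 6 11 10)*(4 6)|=6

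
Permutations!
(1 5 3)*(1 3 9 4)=[0, 5, 2, 3, 1, 9, 6, 7, 8, 4]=(1 5 9 4)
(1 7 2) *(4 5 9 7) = [0, 4, 1, 3, 5, 9, 6, 2, 8, 7] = (1 4 5 9 7 2)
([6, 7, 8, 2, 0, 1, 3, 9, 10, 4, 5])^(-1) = [4, 5, 3, 6, 9, 10, 0, 1, 2, 7, 8]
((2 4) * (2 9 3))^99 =((2 4 9 3))^99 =(2 3 9 4)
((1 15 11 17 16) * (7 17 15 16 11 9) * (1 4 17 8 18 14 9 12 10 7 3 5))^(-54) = ((1 16 4 17 11 15 12 10 7 8 18 14 9 3 5))^(-54) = (1 12 9 17 8)(3 11 18 16 10)(4 7 5 15 14)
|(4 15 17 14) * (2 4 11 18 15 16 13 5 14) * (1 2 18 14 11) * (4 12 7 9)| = 33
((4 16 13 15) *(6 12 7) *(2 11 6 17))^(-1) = (2 17 7 12 6 11)(4 15 13 16)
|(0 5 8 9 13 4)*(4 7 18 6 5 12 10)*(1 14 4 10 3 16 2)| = |(0 12 3 16 2 1 14 4)(5 8 9 13 7 18 6)| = 56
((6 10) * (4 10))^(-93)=((4 10 6))^(-93)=(10)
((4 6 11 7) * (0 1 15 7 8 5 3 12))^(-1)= ((0 1 15 7 4 6 11 8 5 3 12))^(-1)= (0 12 3 5 8 11 6 4 7 15 1)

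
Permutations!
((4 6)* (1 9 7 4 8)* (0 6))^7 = ((0 6 8 1 9 7 4))^7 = (9)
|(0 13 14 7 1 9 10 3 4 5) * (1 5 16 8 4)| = 60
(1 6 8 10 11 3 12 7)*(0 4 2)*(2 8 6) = (0 4 8 10 11 3 12 7 1 2) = [4, 2, 0, 12, 8, 5, 6, 1, 10, 9, 11, 3, 7]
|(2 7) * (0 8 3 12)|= 4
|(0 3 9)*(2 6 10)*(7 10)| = 12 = |(0 3 9)(2 6 7 10)|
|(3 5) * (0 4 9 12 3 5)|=|(0 4 9 12 3)|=5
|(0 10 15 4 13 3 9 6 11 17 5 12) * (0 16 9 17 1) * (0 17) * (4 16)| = |(0 10 15 16 9 6 11 1 17 5 12 4 13 3)| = 14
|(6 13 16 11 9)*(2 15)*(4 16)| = 6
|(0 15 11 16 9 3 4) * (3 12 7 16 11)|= 4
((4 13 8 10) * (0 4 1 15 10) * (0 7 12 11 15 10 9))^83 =((0 4 13 8 7 12 11 15 9)(1 10))^83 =(0 13 7 11 9 4 8 12 15)(1 10)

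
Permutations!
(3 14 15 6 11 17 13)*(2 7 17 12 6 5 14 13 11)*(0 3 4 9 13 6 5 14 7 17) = (0 3 6 2 17 11 12 5 7)(4 9 13)(14 15) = [3, 1, 17, 6, 9, 7, 2, 0, 8, 13, 10, 12, 5, 4, 15, 14, 16, 11]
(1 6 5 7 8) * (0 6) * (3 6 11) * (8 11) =(0 8 1)(3 6 5 7 11) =[8, 0, 2, 6, 4, 7, 5, 11, 1, 9, 10, 3]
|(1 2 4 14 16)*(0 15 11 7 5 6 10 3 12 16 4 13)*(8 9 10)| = 30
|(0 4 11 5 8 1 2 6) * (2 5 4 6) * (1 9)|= |(0 6)(1 5 8 9)(4 11)|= 4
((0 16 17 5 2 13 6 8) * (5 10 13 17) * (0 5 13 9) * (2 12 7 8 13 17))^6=((0 16 17 10 9)(5 12 7 8)(6 13))^6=(0 16 17 10 9)(5 7)(8 12)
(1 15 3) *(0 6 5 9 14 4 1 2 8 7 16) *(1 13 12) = (0 6 5 9 14 4 13 12 1 15 3 2 8 7 16) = [6, 15, 8, 2, 13, 9, 5, 16, 7, 14, 10, 11, 1, 12, 4, 3, 0]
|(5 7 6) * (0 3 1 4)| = |(0 3 1 4)(5 7 6)| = 12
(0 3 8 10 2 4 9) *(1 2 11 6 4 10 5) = (0 3 8 5 1 2 10 11 6 4 9) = [3, 2, 10, 8, 9, 1, 4, 7, 5, 0, 11, 6]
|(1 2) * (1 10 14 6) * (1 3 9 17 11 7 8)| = |(1 2 10 14 6 3 9 17 11 7 8)| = 11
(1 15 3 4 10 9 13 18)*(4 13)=(1 15 3 13 18)(4 10 9)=[0, 15, 2, 13, 10, 5, 6, 7, 8, 4, 9, 11, 12, 18, 14, 3, 16, 17, 1]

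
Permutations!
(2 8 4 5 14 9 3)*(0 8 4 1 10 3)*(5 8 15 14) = (0 15 14 9)(1 10 3 2 4 8) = [15, 10, 4, 2, 8, 5, 6, 7, 1, 0, 3, 11, 12, 13, 9, 14]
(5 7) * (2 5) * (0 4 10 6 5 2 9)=(0 4 10 6 5 7 9)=[4, 1, 2, 3, 10, 7, 5, 9, 8, 0, 6]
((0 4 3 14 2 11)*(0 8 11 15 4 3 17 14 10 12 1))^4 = (0 1 12 10 3)(2 14 17 4 15)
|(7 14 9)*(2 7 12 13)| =|(2 7 14 9 12 13)| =6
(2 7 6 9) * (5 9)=(2 7 6 5 9)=[0, 1, 7, 3, 4, 9, 5, 6, 8, 2]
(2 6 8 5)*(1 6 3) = (1 6 8 5 2 3) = [0, 6, 3, 1, 4, 2, 8, 7, 5]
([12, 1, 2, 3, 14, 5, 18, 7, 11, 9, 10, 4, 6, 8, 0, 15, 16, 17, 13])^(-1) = (0 14 4 11 8 13 18 6 12)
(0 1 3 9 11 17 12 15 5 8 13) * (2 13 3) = (0 1 2 13)(3 9 11 17 12 15 5 8) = [1, 2, 13, 9, 4, 8, 6, 7, 3, 11, 10, 17, 15, 0, 14, 5, 16, 12]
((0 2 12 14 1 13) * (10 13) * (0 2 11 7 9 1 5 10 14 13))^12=(0 1)(5 7)(9 10)(11 14)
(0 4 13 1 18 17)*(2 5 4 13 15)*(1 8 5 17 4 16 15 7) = (0 13 8 5 16 15 2 17)(1 18 4 7) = [13, 18, 17, 3, 7, 16, 6, 1, 5, 9, 10, 11, 12, 8, 14, 2, 15, 0, 4]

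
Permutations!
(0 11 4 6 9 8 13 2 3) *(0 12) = [11, 1, 3, 12, 6, 5, 9, 7, 13, 8, 10, 4, 0, 2] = (0 11 4 6 9 8 13 2 3 12)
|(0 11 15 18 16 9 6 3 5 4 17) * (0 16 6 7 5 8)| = |(0 11 15 18 6 3 8)(4 17 16 9 7 5)| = 42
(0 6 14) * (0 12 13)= (0 6 14 12 13)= [6, 1, 2, 3, 4, 5, 14, 7, 8, 9, 10, 11, 13, 0, 12]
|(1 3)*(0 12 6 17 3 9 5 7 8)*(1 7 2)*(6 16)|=8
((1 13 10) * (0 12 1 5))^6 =((0 12 1 13 10 5))^6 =(13)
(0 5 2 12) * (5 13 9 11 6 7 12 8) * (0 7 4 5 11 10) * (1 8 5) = (0 13 9 10)(1 8 11 6 4)(2 5)(7 12) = [13, 8, 5, 3, 1, 2, 4, 12, 11, 10, 0, 6, 7, 9]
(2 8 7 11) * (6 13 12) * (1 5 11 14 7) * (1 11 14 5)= [0, 1, 8, 3, 4, 14, 13, 5, 11, 9, 10, 2, 6, 12, 7]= (2 8 11)(5 14 7)(6 13 12)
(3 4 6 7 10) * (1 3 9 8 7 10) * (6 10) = (1 3 4 10 9 8 7) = [0, 3, 2, 4, 10, 5, 6, 1, 7, 8, 9]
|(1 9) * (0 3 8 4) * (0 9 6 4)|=12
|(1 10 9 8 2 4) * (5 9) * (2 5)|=12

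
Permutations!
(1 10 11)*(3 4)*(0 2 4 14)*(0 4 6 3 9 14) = [2, 10, 6, 0, 9, 5, 3, 7, 8, 14, 11, 1, 12, 13, 4] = (0 2 6 3)(1 10 11)(4 9 14)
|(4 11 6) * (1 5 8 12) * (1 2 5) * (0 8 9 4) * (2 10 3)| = 11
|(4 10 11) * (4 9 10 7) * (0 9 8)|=|(0 9 10 11 8)(4 7)|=10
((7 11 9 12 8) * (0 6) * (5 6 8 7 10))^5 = (7 11 9 12)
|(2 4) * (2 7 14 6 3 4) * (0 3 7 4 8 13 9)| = 15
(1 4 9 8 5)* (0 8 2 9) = (0 8 5 1 4)(2 9) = [8, 4, 9, 3, 0, 1, 6, 7, 5, 2]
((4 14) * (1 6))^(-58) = ((1 6)(4 14))^(-58) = (14)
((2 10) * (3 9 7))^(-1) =(2 10)(3 7 9)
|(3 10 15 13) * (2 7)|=|(2 7)(3 10 15 13)|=4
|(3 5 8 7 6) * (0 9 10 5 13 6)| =|(0 9 10 5 8 7)(3 13 6)| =6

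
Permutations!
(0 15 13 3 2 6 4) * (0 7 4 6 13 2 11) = (0 15 2 13 3 11)(4 7) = [15, 1, 13, 11, 7, 5, 6, 4, 8, 9, 10, 0, 12, 3, 14, 2]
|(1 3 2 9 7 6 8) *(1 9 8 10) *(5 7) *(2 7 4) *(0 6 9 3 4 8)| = |(0 6 10 1 4 2)(3 7 9 5 8)| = 30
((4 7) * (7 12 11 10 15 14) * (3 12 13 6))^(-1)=((3 12 11 10 15 14 7 4 13 6))^(-1)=(3 6 13 4 7 14 15 10 11 12)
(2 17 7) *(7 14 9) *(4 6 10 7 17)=(2 4 6 10 7)(9 17 14)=[0, 1, 4, 3, 6, 5, 10, 2, 8, 17, 7, 11, 12, 13, 9, 15, 16, 14]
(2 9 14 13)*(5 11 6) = (2 9 14 13)(5 11 6) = [0, 1, 9, 3, 4, 11, 5, 7, 8, 14, 10, 6, 12, 2, 13]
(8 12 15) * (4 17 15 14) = (4 17 15 8 12 14) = [0, 1, 2, 3, 17, 5, 6, 7, 12, 9, 10, 11, 14, 13, 4, 8, 16, 15]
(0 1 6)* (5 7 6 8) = [1, 8, 2, 3, 4, 7, 0, 6, 5] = (0 1 8 5 7 6)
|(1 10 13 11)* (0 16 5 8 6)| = 20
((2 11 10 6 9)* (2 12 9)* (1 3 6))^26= ((1 3 6 2 11 10)(9 12))^26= (12)(1 6 11)(2 10 3)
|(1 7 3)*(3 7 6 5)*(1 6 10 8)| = |(1 10 8)(3 6 5)| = 3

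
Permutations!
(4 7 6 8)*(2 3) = (2 3)(4 7 6 8) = [0, 1, 3, 2, 7, 5, 8, 6, 4]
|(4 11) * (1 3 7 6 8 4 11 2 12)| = 8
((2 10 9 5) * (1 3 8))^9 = (2 10 9 5)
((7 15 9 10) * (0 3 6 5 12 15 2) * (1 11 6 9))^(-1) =((0 3 9 10 7 2)(1 11 6 5 12 15))^(-1) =(0 2 7 10 9 3)(1 15 12 5 6 11)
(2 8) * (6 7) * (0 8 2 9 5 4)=(0 8 9 5 4)(6 7)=[8, 1, 2, 3, 0, 4, 7, 6, 9, 5]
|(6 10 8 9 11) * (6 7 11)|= |(6 10 8 9)(7 11)|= 4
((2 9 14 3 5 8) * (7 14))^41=((2 9 7 14 3 5 8))^41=(2 8 5 3 14 7 9)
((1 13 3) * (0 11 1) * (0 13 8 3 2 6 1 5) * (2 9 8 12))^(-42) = ((0 11 5)(1 12 2 6)(3 13 9 8))^(-42) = (1 2)(3 9)(6 12)(8 13)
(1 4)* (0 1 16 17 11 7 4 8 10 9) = [1, 8, 2, 3, 16, 5, 6, 4, 10, 0, 9, 7, 12, 13, 14, 15, 17, 11] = (0 1 8 10 9)(4 16 17 11 7)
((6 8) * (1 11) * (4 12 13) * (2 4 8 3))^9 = (1 11)(2 12 8 3 4 13 6)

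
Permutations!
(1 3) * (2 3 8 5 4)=(1 8 5 4 2 3)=[0, 8, 3, 1, 2, 4, 6, 7, 5]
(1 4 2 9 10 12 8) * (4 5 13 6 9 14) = (1 5 13 6 9 10 12 8)(2 14 4) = [0, 5, 14, 3, 2, 13, 9, 7, 1, 10, 12, 11, 8, 6, 4]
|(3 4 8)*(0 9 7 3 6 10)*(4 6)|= 6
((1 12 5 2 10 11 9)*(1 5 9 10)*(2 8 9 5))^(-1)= (1 2 9 8 5 12)(10 11)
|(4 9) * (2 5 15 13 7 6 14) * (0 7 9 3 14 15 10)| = 12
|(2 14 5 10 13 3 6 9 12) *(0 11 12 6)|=18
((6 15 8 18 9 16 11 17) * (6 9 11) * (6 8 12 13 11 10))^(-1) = (6 10 18 8 16 9 17 11 13 12 15)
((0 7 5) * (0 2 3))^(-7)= (0 2 7 3 5)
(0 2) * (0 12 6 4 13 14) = (0 2 12 6 4 13 14) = [2, 1, 12, 3, 13, 5, 4, 7, 8, 9, 10, 11, 6, 14, 0]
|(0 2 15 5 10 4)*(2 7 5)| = |(0 7 5 10 4)(2 15)| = 10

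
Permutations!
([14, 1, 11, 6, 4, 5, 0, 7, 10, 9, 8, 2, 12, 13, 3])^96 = [0, 1, 2, 3, 4, 5, 6, 7, 8, 9, 10, 11, 12, 13, 14]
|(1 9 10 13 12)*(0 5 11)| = 15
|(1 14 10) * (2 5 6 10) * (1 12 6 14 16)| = |(1 16)(2 5 14)(6 10 12)| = 6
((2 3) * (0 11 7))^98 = (0 7 11)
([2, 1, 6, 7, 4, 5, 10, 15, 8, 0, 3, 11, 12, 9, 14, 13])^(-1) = (0 9 13 15 7 3 10 6 2)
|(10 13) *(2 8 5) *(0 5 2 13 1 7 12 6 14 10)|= 6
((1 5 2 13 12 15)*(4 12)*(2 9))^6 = (1 12 13 9)(2 5 15 4)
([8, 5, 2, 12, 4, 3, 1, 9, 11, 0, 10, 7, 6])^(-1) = (0 9 7 11 8)(1 6 12 3 5)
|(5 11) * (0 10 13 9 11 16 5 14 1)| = 14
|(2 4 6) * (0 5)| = 6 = |(0 5)(2 4 6)|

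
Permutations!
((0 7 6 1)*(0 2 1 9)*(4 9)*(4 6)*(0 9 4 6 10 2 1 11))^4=((0 7 6 10 2 11))^4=(0 2 6)(7 11 10)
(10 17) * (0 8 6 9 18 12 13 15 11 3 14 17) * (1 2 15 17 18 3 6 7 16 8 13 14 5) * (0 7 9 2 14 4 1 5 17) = (0 13)(1 14 18 12 4)(2 15 11 6)(3 17 10 7 16 8 9) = [13, 14, 15, 17, 1, 5, 2, 16, 9, 3, 7, 6, 4, 0, 18, 11, 8, 10, 12]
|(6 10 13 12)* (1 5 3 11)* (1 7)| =20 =|(1 5 3 11 7)(6 10 13 12)|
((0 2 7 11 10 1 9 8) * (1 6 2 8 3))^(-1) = ((0 8)(1 9 3)(2 7 11 10 6))^(-1) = (0 8)(1 3 9)(2 6 10 11 7)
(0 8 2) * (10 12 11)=[8, 1, 0, 3, 4, 5, 6, 7, 2, 9, 12, 10, 11]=(0 8 2)(10 12 11)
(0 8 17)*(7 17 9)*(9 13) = (0 8 13 9 7 17) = [8, 1, 2, 3, 4, 5, 6, 17, 13, 7, 10, 11, 12, 9, 14, 15, 16, 0]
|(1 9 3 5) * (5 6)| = |(1 9 3 6 5)| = 5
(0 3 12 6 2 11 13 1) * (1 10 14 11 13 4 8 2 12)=(0 3 1)(2 13 10 14 11 4 8)(6 12)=[3, 0, 13, 1, 8, 5, 12, 7, 2, 9, 14, 4, 6, 10, 11]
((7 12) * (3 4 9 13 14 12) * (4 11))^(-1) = ((3 11 4 9 13 14 12 7))^(-1) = (3 7 12 14 13 9 4 11)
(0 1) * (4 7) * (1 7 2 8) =(0 7 4 2 8 1) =[7, 0, 8, 3, 2, 5, 6, 4, 1]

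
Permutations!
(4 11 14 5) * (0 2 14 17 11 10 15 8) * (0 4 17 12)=[2, 1, 14, 3, 10, 17, 6, 7, 4, 9, 15, 12, 0, 13, 5, 8, 16, 11]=(0 2 14 5 17 11 12)(4 10 15 8)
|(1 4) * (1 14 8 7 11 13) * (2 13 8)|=|(1 4 14 2 13)(7 11 8)|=15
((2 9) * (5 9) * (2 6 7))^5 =(9)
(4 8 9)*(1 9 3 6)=[0, 9, 2, 6, 8, 5, 1, 7, 3, 4]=(1 9 4 8 3 6)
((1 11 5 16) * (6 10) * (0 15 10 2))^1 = ((0 15 10 6 2)(1 11 5 16))^1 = (0 15 10 6 2)(1 11 5 16)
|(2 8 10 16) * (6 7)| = 4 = |(2 8 10 16)(6 7)|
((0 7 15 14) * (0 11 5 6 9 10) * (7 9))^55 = (0 9 10)(5 6 7 15 14 11)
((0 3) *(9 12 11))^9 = (12)(0 3)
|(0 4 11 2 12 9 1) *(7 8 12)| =|(0 4 11 2 7 8 12 9 1)| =9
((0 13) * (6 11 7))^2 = ((0 13)(6 11 7))^2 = (13)(6 7 11)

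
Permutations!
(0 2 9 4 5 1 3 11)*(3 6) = (0 2 9 4 5 1 6 3 11) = [2, 6, 9, 11, 5, 1, 3, 7, 8, 4, 10, 0]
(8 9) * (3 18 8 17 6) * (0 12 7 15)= (0 12 7 15)(3 18 8 9 17 6)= [12, 1, 2, 18, 4, 5, 3, 15, 9, 17, 10, 11, 7, 13, 14, 0, 16, 6, 8]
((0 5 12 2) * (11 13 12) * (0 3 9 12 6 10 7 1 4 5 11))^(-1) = (0 5 4 1 7 10 6 13 11)(2 12 9 3)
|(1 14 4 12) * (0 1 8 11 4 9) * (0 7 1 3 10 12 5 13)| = |(0 3 10 12 8 11 4 5 13)(1 14 9 7)| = 36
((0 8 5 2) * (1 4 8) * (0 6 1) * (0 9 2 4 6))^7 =((0 9 2)(1 6)(4 8 5))^7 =(0 9 2)(1 6)(4 8 5)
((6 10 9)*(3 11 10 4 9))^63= (11)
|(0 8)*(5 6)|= |(0 8)(5 6)|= 2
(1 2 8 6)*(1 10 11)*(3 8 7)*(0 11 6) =(0 11 1 2 7 3 8)(6 10) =[11, 2, 7, 8, 4, 5, 10, 3, 0, 9, 6, 1]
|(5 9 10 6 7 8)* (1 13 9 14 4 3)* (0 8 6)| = 10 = |(0 8 5 14 4 3 1 13 9 10)(6 7)|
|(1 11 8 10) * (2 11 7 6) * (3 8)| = |(1 7 6 2 11 3 8 10)| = 8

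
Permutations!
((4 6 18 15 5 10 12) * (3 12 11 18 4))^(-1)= ((3 12)(4 6)(5 10 11 18 15))^(-1)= (3 12)(4 6)(5 15 18 11 10)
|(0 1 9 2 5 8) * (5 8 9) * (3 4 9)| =|(0 1 5 3 4 9 2 8)| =8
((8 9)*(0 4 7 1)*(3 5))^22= (9)(0 7)(1 4)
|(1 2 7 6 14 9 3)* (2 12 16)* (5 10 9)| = |(1 12 16 2 7 6 14 5 10 9 3)| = 11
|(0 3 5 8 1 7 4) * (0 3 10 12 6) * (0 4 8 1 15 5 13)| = 35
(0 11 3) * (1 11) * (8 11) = (0 1 8 11 3) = [1, 8, 2, 0, 4, 5, 6, 7, 11, 9, 10, 3]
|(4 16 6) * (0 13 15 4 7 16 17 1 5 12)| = 24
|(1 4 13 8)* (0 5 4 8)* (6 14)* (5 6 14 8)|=7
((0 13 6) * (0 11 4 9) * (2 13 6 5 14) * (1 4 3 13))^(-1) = ((0 6 11 3 13 5 14 2 1 4 9))^(-1) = (0 9 4 1 2 14 5 13 3 11 6)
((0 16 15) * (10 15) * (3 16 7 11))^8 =(0 7 11 3 16 10 15)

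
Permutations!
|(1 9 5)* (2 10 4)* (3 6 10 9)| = 8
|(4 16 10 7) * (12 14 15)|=12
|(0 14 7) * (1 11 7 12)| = |(0 14 12 1 11 7)| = 6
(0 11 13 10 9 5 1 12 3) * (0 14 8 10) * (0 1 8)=(0 11 13 1 12 3 14)(5 8 10 9)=[11, 12, 2, 14, 4, 8, 6, 7, 10, 5, 9, 13, 3, 1, 0]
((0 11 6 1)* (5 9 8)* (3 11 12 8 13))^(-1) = ((0 12 8 5 9 13 3 11 6 1))^(-1) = (0 1 6 11 3 13 9 5 8 12)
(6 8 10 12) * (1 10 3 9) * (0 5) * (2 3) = (0 5)(1 10 12 6 8 2 3 9) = [5, 10, 3, 9, 4, 0, 8, 7, 2, 1, 12, 11, 6]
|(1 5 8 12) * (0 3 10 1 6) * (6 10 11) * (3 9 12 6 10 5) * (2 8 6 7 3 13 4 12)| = 14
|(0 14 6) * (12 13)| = |(0 14 6)(12 13)| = 6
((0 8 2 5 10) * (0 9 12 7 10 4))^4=((0 8 2 5 4)(7 10 9 12))^4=(12)(0 4 5 2 8)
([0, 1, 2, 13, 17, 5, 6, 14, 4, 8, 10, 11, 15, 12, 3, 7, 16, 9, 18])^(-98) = [0, 1, 2, 7, 9, 5, 6, 12, 17, 4, 10, 11, 3, 14, 15, 13, 16, 8, 18]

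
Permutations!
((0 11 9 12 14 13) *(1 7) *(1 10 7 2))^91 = (0 11 9 12 14 13)(1 2)(7 10)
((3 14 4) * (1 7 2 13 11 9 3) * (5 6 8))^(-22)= (1 9 7 3 2 14 13 4 11)(5 8 6)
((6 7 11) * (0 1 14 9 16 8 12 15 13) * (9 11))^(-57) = (0 11 9 12)(1 6 16 15)(7 8 13 14)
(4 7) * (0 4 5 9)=(0 4 7 5 9)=[4, 1, 2, 3, 7, 9, 6, 5, 8, 0]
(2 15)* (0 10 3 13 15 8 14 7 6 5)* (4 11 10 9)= (0 9 4 11 10 3 13 15 2 8 14 7 6 5)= [9, 1, 8, 13, 11, 0, 5, 6, 14, 4, 3, 10, 12, 15, 7, 2]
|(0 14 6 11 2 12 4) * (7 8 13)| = 21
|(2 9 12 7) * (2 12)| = |(2 9)(7 12)| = 2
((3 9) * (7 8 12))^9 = ((3 9)(7 8 12))^9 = (12)(3 9)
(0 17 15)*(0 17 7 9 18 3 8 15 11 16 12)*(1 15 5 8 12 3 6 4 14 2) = (0 7 9 18 6 4 14 2 1 15 17 11 16 3 12)(5 8) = [7, 15, 1, 12, 14, 8, 4, 9, 5, 18, 10, 16, 0, 13, 2, 17, 3, 11, 6]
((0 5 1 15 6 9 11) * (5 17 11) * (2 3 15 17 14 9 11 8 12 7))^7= (0 12)(1 15)(2 9)(3 5)(6 17)(7 14)(8 11)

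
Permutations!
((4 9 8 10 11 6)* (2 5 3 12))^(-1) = (2 12 3 5)(4 6 11 10 8 9)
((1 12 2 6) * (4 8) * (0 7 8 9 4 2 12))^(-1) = (12)(0 1 6 2 8 7)(4 9)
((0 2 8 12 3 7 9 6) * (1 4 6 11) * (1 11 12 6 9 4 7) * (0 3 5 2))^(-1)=(1 3 6 8 2 5 12 9 4 7)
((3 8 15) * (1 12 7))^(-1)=((1 12 7)(3 8 15))^(-1)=(1 7 12)(3 15 8)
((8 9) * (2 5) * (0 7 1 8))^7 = (0 1 9 7 8)(2 5)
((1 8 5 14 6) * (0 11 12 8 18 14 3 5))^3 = ((0 11 12 8)(1 18 14 6)(3 5))^3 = (0 8 12 11)(1 6 14 18)(3 5)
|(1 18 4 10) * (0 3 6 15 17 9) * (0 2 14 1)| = |(0 3 6 15 17 9 2 14 1 18 4 10)| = 12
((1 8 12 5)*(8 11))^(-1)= (1 5 12 8 11)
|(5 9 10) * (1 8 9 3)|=6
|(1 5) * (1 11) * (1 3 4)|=|(1 5 11 3 4)|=5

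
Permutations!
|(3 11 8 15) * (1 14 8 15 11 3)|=|(1 14 8 11 15)|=5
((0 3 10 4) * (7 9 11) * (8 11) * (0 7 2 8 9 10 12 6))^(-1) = ((0 3 12 6)(2 8 11)(4 7 10))^(-1) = (0 6 12 3)(2 11 8)(4 10 7)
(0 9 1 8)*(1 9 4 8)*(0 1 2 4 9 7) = (0 9 7)(1 2 4 8) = [9, 2, 4, 3, 8, 5, 6, 0, 1, 7]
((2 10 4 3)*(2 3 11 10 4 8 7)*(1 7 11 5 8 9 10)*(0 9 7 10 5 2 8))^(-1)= (0 5 9)(1 11 8 7 10)(2 4)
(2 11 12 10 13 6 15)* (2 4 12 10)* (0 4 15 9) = (15)(0 4 12 2 11 10 13 6 9) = [4, 1, 11, 3, 12, 5, 9, 7, 8, 0, 13, 10, 2, 6, 14, 15]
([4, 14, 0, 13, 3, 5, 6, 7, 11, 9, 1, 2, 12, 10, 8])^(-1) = [2, 10, 11, 4, 0, 5, 6, 7, 14, 9, 13, 8, 12, 3, 1]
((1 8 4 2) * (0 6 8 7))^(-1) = ((0 6 8 4 2 1 7))^(-1) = (0 7 1 2 4 8 6)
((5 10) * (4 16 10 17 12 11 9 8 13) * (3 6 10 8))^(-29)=((3 6 10 5 17 12 11 9)(4 16 8 13))^(-29)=(3 5 11 6 17 9 10 12)(4 13 8 16)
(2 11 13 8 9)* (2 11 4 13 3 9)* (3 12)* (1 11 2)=(1 11 12 3 9 2 4 13 8)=[0, 11, 4, 9, 13, 5, 6, 7, 1, 2, 10, 12, 3, 8]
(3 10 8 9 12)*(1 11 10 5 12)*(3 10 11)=[0, 3, 2, 5, 4, 12, 6, 7, 9, 1, 8, 11, 10]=(1 3 5 12 10 8 9)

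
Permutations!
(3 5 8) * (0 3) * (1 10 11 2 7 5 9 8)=[3, 10, 7, 9, 4, 1, 6, 5, 0, 8, 11, 2]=(0 3 9 8)(1 10 11 2 7 5)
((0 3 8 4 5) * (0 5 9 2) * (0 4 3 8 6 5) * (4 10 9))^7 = (0 3 5 8 6)(2 10 9)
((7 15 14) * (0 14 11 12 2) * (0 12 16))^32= ((0 14 7 15 11 16)(2 12))^32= (0 7 11)(14 15 16)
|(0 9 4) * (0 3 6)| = |(0 9 4 3 6)| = 5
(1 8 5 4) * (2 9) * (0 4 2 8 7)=(0 4 1 7)(2 9 8 5)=[4, 7, 9, 3, 1, 2, 6, 0, 5, 8]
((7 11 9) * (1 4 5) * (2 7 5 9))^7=(1 5 9 4)(2 7 11)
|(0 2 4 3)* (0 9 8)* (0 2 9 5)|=|(0 9 8 2 4 3 5)|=7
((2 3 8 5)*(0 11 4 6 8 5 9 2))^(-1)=((0 11 4 6 8 9 2 3 5))^(-1)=(0 5 3 2 9 8 6 4 11)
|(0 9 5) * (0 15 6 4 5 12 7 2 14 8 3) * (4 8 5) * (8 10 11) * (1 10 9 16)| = 56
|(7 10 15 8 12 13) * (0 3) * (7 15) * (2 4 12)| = |(0 3)(2 4 12 13 15 8)(7 10)| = 6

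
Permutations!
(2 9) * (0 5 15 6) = (0 5 15 6)(2 9) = [5, 1, 9, 3, 4, 15, 0, 7, 8, 2, 10, 11, 12, 13, 14, 6]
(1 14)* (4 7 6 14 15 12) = [0, 15, 2, 3, 7, 5, 14, 6, 8, 9, 10, 11, 4, 13, 1, 12] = (1 15 12 4 7 6 14)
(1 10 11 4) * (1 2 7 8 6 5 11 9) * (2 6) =(1 10 9)(2 7 8)(4 6 5 11) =[0, 10, 7, 3, 6, 11, 5, 8, 2, 1, 9, 4]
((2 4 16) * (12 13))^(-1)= ((2 4 16)(12 13))^(-1)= (2 16 4)(12 13)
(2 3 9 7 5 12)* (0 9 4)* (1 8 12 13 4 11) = (0 9 7 5 13 4)(1 8 12 2 3 11) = [9, 8, 3, 11, 0, 13, 6, 5, 12, 7, 10, 1, 2, 4]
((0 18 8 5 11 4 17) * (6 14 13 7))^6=((0 18 8 5 11 4 17)(6 14 13 7))^6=(0 17 4 11 5 8 18)(6 13)(7 14)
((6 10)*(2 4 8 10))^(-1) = (2 6 10 8 4)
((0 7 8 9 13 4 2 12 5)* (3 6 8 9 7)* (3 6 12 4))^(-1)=(0 5 12 3 13 9 7 8 6)(2 4)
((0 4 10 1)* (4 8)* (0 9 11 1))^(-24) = ((0 8 4 10)(1 9 11))^(-24) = (11)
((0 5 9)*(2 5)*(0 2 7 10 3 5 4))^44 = (0 5)(2 10)(3 4)(7 9)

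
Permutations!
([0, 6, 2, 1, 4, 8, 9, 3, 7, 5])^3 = [0, 5, 2, 9, 4, 3, 8, 6, 1, 7]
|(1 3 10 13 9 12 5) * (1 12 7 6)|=14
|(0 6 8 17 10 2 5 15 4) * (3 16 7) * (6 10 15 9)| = |(0 10 2 5 9 6 8 17 15 4)(3 16 7)| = 30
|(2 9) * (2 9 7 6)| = 3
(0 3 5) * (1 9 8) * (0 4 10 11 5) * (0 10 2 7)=(0 3 10 11 5 4 2 7)(1 9 8)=[3, 9, 7, 10, 2, 4, 6, 0, 1, 8, 11, 5]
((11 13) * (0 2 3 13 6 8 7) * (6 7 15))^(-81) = (15)(0 13)(2 11)(3 7)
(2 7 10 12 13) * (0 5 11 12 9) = (0 5 11 12 13 2 7 10 9) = [5, 1, 7, 3, 4, 11, 6, 10, 8, 0, 9, 12, 13, 2]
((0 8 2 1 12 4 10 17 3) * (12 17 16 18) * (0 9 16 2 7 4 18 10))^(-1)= (0 4 7 8)(1 2 10 16 9 3 17)(12 18)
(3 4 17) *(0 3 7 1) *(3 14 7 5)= [14, 0, 2, 4, 17, 3, 6, 1, 8, 9, 10, 11, 12, 13, 7, 15, 16, 5]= (0 14 7 1)(3 4 17 5)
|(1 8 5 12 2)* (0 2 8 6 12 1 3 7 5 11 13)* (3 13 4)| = |(0 2 13)(1 6 12 8 11 4 3 7 5)| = 9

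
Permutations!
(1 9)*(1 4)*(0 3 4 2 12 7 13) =(0 3 4 1 9 2 12 7 13) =[3, 9, 12, 4, 1, 5, 6, 13, 8, 2, 10, 11, 7, 0]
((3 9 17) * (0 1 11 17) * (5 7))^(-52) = (0 11 3)(1 17 9)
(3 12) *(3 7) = [0, 1, 2, 12, 4, 5, 6, 3, 8, 9, 10, 11, 7] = (3 12 7)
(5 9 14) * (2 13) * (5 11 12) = (2 13)(5 9 14 11 12) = [0, 1, 13, 3, 4, 9, 6, 7, 8, 14, 10, 12, 5, 2, 11]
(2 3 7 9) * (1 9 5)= (1 9 2 3 7 5)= [0, 9, 3, 7, 4, 1, 6, 5, 8, 2]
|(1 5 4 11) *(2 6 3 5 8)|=8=|(1 8 2 6 3 5 4 11)|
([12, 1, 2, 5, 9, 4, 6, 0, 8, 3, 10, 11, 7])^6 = (12)(3 4)(5 9)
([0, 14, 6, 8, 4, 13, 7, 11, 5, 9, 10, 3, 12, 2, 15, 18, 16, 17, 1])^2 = (1 15)(2 7 3 5)(6 11 8 13)(14 18)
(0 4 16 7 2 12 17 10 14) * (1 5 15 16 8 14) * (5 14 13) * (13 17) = (0 4 8 17 10 1 14)(2 12 13 5 15 16 7) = [4, 14, 12, 3, 8, 15, 6, 2, 17, 9, 1, 11, 13, 5, 0, 16, 7, 10]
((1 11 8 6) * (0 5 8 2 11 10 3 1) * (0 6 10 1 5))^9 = ((2 11)(3 5 8 10))^9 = (2 11)(3 5 8 10)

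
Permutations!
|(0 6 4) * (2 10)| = 6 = |(0 6 4)(2 10)|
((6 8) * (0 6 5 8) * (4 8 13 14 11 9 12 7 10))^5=(0 6)(4 11)(5 12)(7 13)(8 9)(10 14)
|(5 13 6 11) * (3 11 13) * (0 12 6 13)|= 3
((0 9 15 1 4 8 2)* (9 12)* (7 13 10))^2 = ((0 12 9 15 1 4 8 2)(7 13 10))^2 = (0 9 1 8)(2 12 15 4)(7 10 13)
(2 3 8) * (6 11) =[0, 1, 3, 8, 4, 5, 11, 7, 2, 9, 10, 6] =(2 3 8)(6 11)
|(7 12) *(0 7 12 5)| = |(12)(0 7 5)| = 3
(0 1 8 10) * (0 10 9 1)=(10)(1 8 9)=[0, 8, 2, 3, 4, 5, 6, 7, 9, 1, 10]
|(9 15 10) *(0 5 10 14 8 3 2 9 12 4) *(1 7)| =30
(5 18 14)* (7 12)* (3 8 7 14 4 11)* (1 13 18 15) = (1 13 18 4 11 3 8 7 12 14 5 15) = [0, 13, 2, 8, 11, 15, 6, 12, 7, 9, 10, 3, 14, 18, 5, 1, 16, 17, 4]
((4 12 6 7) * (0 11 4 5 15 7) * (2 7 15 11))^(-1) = ((15)(0 2 7 5 11 4 12 6))^(-1) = (15)(0 6 12 4 11 5 7 2)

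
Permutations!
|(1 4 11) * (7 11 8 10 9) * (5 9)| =8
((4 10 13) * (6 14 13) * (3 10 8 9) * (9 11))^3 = (3 14 8)(4 9 6)(10 13 11)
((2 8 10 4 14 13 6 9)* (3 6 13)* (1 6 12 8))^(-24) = (14)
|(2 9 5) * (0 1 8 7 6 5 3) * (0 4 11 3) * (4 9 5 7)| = 14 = |(0 1 8 4 11 3 9)(2 5)(6 7)|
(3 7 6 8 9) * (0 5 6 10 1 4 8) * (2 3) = (0 5 6)(1 4 8 9 2 3 7 10) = [5, 4, 3, 7, 8, 6, 0, 10, 9, 2, 1]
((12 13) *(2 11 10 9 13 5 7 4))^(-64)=(2 4 7 5 12 13 9 10 11)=((2 11 10 9 13 12 5 7 4))^(-64)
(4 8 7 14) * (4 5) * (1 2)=[0, 2, 1, 3, 8, 4, 6, 14, 7, 9, 10, 11, 12, 13, 5]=(1 2)(4 8 7 14 5)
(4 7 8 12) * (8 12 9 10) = (4 7 12)(8 9 10) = [0, 1, 2, 3, 7, 5, 6, 12, 9, 10, 8, 11, 4]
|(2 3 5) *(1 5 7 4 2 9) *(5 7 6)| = 8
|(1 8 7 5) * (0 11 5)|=6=|(0 11 5 1 8 7)|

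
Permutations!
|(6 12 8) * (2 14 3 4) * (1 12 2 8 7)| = 6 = |(1 12 7)(2 14 3 4 8 6)|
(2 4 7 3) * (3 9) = (2 4 7 9 3) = [0, 1, 4, 2, 7, 5, 6, 9, 8, 3]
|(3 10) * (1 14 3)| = 4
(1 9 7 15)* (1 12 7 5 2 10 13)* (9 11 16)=[0, 11, 10, 3, 4, 2, 6, 15, 8, 5, 13, 16, 7, 1, 14, 12, 9]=(1 11 16 9 5 2 10 13)(7 15 12)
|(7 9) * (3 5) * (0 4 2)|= 6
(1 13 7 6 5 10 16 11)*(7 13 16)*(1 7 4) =[0, 16, 2, 3, 1, 10, 5, 6, 8, 9, 4, 7, 12, 13, 14, 15, 11] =(1 16 11 7 6 5 10 4)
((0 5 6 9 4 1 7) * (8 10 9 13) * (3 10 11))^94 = ((0 5 6 13 8 11 3 10 9 4 1 7))^94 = (0 1 9 3 8 6)(4 10 11 13 5 7)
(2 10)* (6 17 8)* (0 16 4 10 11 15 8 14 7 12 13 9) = [16, 1, 11, 3, 10, 5, 17, 12, 6, 0, 2, 15, 13, 9, 7, 8, 4, 14] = (0 16 4 10 2 11 15 8 6 17 14 7 12 13 9)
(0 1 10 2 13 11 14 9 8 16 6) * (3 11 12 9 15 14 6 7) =(0 1 10 2 13 12 9 8 16 7 3 11 6)(14 15) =[1, 10, 13, 11, 4, 5, 0, 3, 16, 8, 2, 6, 9, 12, 15, 14, 7]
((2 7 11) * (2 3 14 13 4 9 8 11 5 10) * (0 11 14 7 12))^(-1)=(0 12 2 10 5 7 3 11)(4 13 14 8 9)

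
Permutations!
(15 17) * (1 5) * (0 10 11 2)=(0 10 11 2)(1 5)(15 17)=[10, 5, 0, 3, 4, 1, 6, 7, 8, 9, 11, 2, 12, 13, 14, 17, 16, 15]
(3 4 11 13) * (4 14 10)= (3 14 10 4 11 13)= [0, 1, 2, 14, 11, 5, 6, 7, 8, 9, 4, 13, 12, 3, 10]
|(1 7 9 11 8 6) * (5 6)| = |(1 7 9 11 8 5 6)| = 7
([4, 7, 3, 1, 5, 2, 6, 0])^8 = (0 4 5 2 3 1 7)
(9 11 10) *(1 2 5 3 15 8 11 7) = (1 2 5 3 15 8 11 10 9 7) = [0, 2, 5, 15, 4, 3, 6, 1, 11, 7, 9, 10, 12, 13, 14, 8]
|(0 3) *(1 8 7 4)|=|(0 3)(1 8 7 4)|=4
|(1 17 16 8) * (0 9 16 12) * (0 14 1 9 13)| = 12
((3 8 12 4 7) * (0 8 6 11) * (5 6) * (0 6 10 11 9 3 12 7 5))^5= (0 5 3 4 9 12 6 7 11 8 10)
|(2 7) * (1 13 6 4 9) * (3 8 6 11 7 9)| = |(1 13 11 7 2 9)(3 8 6 4)| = 12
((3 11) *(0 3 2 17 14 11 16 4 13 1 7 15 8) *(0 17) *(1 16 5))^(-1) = (0 2 11 14 17 8 15 7 1 5 3)(4 16 13)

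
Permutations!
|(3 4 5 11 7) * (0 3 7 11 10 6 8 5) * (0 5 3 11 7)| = 6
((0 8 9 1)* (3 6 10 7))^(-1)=(0 1 9 8)(3 7 10 6)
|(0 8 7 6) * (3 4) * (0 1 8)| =4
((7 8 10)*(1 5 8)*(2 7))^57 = (1 10)(2 5)(7 8)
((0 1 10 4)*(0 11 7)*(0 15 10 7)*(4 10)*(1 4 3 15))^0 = (15)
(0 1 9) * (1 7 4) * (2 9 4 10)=(0 7 10 2 9)(1 4)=[7, 4, 9, 3, 1, 5, 6, 10, 8, 0, 2]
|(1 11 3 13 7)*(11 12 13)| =4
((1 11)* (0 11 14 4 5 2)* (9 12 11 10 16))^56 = ((0 10 16 9 12 11 1 14 4 5 2))^56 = (0 10 16 9 12 11 1 14 4 5 2)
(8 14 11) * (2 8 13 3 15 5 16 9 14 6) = (2 8 6)(3 15 5 16 9 14 11 13) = [0, 1, 8, 15, 4, 16, 2, 7, 6, 14, 10, 13, 12, 3, 11, 5, 9]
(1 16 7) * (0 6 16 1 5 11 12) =(0 6 16 7 5 11 12) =[6, 1, 2, 3, 4, 11, 16, 5, 8, 9, 10, 12, 0, 13, 14, 15, 7]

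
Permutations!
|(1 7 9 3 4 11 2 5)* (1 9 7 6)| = |(1 6)(2 5 9 3 4 11)| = 6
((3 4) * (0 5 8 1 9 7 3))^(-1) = (0 4 3 7 9 1 8 5)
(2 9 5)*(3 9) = (2 3 9 5) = [0, 1, 3, 9, 4, 2, 6, 7, 8, 5]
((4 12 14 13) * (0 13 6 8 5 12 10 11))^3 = (0 10 13 11 4)(5 6 12 8 14)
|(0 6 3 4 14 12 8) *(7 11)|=14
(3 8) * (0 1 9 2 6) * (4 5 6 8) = (0 1 9 2 8 3 4 5 6) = [1, 9, 8, 4, 5, 6, 0, 7, 3, 2]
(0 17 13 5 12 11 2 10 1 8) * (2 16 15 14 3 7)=(0 17 13 5 12 11 16 15 14 3 7 2 10 1 8)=[17, 8, 10, 7, 4, 12, 6, 2, 0, 9, 1, 16, 11, 5, 3, 14, 15, 13]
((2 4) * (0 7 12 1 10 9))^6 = ((0 7 12 1 10 9)(2 4))^6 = (12)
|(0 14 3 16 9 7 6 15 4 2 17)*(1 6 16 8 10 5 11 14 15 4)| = |(0 15 1 6 4 2 17)(3 8 10 5 11 14)(7 16 9)| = 42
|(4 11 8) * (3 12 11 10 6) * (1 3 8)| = 4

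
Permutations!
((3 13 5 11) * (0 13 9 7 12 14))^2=((0 13 5 11 3 9 7 12 14))^2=(0 5 3 7 14 13 11 9 12)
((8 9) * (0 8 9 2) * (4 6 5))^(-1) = ((9)(0 8 2)(4 6 5))^(-1) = (9)(0 2 8)(4 5 6)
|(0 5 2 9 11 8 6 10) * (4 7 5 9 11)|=10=|(0 9 4 7 5 2 11 8 6 10)|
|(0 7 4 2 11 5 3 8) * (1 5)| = 9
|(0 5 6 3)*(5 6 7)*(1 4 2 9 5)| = 6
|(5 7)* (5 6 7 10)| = |(5 10)(6 7)| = 2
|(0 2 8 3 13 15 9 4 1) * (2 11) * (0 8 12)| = 28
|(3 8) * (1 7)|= 2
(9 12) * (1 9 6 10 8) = (1 9 12 6 10 8) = [0, 9, 2, 3, 4, 5, 10, 7, 1, 12, 8, 11, 6]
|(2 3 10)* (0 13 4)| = |(0 13 4)(2 3 10)| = 3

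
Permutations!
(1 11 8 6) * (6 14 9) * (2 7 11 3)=[0, 3, 7, 2, 4, 5, 1, 11, 14, 6, 10, 8, 12, 13, 9]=(1 3 2 7 11 8 14 9 6)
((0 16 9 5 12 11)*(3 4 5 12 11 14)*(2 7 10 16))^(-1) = (0 11 5 4 3 14 12 9 16 10 7 2)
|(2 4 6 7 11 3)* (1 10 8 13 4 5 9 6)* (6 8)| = |(1 10 6 7 11 3 2 5 9 8 13 4)| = 12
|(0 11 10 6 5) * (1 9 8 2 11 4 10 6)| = |(0 4 10 1 9 8 2 11 6 5)| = 10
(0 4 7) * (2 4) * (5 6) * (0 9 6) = (0 2 4 7 9 6 5) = [2, 1, 4, 3, 7, 0, 5, 9, 8, 6]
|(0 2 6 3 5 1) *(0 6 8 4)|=|(0 2 8 4)(1 6 3 5)|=4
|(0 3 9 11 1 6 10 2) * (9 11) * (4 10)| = |(0 3 11 1 6 4 10 2)| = 8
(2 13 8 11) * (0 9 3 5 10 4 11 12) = (0 9 3 5 10 4 11 2 13 8 12) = [9, 1, 13, 5, 11, 10, 6, 7, 12, 3, 4, 2, 0, 8]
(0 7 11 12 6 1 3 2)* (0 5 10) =(0 7 11 12 6 1 3 2 5 10) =[7, 3, 5, 2, 4, 10, 1, 11, 8, 9, 0, 12, 6]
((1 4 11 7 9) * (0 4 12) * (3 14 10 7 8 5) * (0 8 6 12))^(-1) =(0 1 9 7 10 14 3 5 8 12 6 11 4)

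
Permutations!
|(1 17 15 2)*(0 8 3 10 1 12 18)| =|(0 8 3 10 1 17 15 2 12 18)| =10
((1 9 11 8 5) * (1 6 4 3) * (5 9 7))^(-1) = (1 3 4 6 5 7)(8 11 9)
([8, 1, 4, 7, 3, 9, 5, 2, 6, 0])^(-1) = [9, 1, 7, 4, 2, 6, 8, 3, 0, 5]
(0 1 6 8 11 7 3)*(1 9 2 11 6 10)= (0 9 2 11 7 3)(1 10)(6 8)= [9, 10, 11, 0, 4, 5, 8, 3, 6, 2, 1, 7]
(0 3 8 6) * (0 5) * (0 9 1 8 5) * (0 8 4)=(0 3 5 9 1 4)(6 8)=[3, 4, 2, 5, 0, 9, 8, 7, 6, 1]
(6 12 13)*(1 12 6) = (1 12 13) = [0, 12, 2, 3, 4, 5, 6, 7, 8, 9, 10, 11, 13, 1]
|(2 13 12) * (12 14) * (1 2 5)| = 6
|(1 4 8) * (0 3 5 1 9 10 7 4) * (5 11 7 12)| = |(0 3 11 7 4 8 9 10 12 5 1)| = 11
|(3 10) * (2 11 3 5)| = |(2 11 3 10 5)| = 5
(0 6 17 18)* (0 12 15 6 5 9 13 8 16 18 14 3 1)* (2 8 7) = (0 5 9 13 7 2 8 16 18 12 15 6 17 14 3 1) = [5, 0, 8, 1, 4, 9, 17, 2, 16, 13, 10, 11, 15, 7, 3, 6, 18, 14, 12]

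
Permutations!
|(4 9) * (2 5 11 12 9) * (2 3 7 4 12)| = |(2 5 11)(3 7 4)(9 12)| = 6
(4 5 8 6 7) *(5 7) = (4 7)(5 8 6) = [0, 1, 2, 3, 7, 8, 5, 4, 6]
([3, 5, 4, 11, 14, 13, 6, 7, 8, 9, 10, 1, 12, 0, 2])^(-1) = (0 13 5 1 11 3)(2 14 4)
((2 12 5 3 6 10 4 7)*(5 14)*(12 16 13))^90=(2 13 14 3 10 7 16 12 5 6 4)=((2 16 13 12 14 5 3 6 10 4 7))^90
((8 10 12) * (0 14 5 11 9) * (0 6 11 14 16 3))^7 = ((0 16 3)(5 14)(6 11 9)(8 10 12))^7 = (0 16 3)(5 14)(6 11 9)(8 10 12)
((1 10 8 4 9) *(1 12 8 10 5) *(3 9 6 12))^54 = ((1 5)(3 9)(4 6 12 8))^54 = (4 12)(6 8)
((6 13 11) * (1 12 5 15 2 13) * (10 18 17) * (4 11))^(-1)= ((1 12 5 15 2 13 4 11 6)(10 18 17))^(-1)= (1 6 11 4 13 2 15 5 12)(10 17 18)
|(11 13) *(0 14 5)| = 6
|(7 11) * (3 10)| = 2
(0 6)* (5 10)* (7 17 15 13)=(0 6)(5 10)(7 17 15 13)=[6, 1, 2, 3, 4, 10, 0, 17, 8, 9, 5, 11, 12, 7, 14, 13, 16, 15]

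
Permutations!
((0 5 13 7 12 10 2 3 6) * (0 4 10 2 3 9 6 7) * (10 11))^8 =(0 13 5)(2 12 7 3 10 11 4 6 9)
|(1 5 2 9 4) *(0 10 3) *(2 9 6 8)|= |(0 10 3)(1 5 9 4)(2 6 8)|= 12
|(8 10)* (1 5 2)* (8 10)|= |(10)(1 5 2)|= 3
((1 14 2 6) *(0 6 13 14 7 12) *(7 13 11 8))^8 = ((0 6 1 13 14 2 11 8 7 12))^8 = (0 7 11 14 1)(2 13 6 12 8)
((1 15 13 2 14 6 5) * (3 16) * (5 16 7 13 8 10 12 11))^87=(1 10 5 8 11 15 12)(2 16 13 6 7 14 3)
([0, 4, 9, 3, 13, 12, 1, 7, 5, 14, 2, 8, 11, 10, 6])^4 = (1 2)(4 9)(6 10)(13 14)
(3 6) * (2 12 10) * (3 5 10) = (2 12 3 6 5 10) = [0, 1, 12, 6, 4, 10, 5, 7, 8, 9, 2, 11, 3]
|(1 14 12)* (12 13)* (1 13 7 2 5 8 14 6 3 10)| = 20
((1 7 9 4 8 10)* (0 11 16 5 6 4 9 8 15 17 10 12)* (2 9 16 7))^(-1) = ((0 11 7 8 12)(1 2 9 16 5 6 4 15 17 10))^(-1) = (0 12 8 7 11)(1 10 17 15 4 6 5 16 9 2)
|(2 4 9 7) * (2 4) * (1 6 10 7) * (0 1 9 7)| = 4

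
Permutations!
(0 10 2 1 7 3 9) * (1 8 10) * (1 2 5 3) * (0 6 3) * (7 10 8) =[2, 10, 7, 9, 4, 0, 3, 1, 8, 6, 5] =(0 2 7 1 10 5)(3 9 6)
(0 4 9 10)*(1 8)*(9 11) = (0 4 11 9 10)(1 8) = [4, 8, 2, 3, 11, 5, 6, 7, 1, 10, 0, 9]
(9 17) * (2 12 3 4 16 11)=(2 12 3 4 16 11)(9 17)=[0, 1, 12, 4, 16, 5, 6, 7, 8, 17, 10, 2, 3, 13, 14, 15, 11, 9]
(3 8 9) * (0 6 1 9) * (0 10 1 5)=(0 6 5)(1 9 3 8 10)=[6, 9, 2, 8, 4, 0, 5, 7, 10, 3, 1]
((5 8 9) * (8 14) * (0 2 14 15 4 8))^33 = (4 5 8 15 9)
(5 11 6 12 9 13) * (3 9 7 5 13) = (13)(3 9)(5 11 6 12 7) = [0, 1, 2, 9, 4, 11, 12, 5, 8, 3, 10, 6, 7, 13]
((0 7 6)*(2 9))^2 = ((0 7 6)(2 9))^2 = (9)(0 6 7)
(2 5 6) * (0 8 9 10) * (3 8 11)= (0 11 3 8 9 10)(2 5 6)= [11, 1, 5, 8, 4, 6, 2, 7, 9, 10, 0, 3]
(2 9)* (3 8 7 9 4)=[0, 1, 4, 8, 3, 5, 6, 9, 7, 2]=(2 4 3 8 7 9)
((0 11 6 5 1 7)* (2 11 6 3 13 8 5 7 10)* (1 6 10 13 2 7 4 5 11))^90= (13)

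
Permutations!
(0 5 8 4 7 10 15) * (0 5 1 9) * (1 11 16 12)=(0 11 16 12 1 9)(4 7 10 15 5 8)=[11, 9, 2, 3, 7, 8, 6, 10, 4, 0, 15, 16, 1, 13, 14, 5, 12]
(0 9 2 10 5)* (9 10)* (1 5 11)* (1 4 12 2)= (0 10 11 4 12 2 9 1 5)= [10, 5, 9, 3, 12, 0, 6, 7, 8, 1, 11, 4, 2]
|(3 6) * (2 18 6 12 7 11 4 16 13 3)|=21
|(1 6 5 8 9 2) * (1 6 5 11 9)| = 12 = |(1 5 8)(2 6 11 9)|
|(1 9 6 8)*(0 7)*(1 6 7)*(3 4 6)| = |(0 1 9 7)(3 4 6 8)| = 4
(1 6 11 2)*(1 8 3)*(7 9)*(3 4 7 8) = (1 6 11 2 3)(4 7 9 8) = [0, 6, 3, 1, 7, 5, 11, 9, 4, 8, 10, 2]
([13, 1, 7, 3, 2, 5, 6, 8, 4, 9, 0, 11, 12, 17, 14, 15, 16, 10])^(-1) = [10, 1, 4, 3, 8, 5, 6, 2, 7, 9, 17, 11, 12, 0, 14, 15, 16, 13]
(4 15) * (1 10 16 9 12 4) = (1 10 16 9 12 4 15) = [0, 10, 2, 3, 15, 5, 6, 7, 8, 12, 16, 11, 4, 13, 14, 1, 9]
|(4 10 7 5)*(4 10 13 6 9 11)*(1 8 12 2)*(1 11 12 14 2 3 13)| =|(1 8 14 2 11 4)(3 13 6 9 12)(5 10 7)| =30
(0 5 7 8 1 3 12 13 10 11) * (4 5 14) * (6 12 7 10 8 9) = (0 14 4 5 10 11)(1 3 7 9 6 12 13 8) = [14, 3, 2, 7, 5, 10, 12, 9, 1, 6, 11, 0, 13, 8, 4]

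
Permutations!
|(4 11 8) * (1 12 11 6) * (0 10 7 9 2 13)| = 6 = |(0 10 7 9 2 13)(1 12 11 8 4 6)|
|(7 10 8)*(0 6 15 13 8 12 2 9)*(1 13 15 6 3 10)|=|(15)(0 3 10 12 2 9)(1 13 8 7)|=12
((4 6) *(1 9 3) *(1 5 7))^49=((1 9 3 5 7)(4 6))^49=(1 7 5 3 9)(4 6)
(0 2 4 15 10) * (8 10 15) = (15)(0 2 4 8 10) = [2, 1, 4, 3, 8, 5, 6, 7, 10, 9, 0, 11, 12, 13, 14, 15]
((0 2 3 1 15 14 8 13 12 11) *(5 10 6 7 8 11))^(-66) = ((0 2 3 1 15 14 11)(5 10 6 7 8 13 12))^(-66) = (0 15 2 14 3 11 1)(5 8 10 13 6 12 7)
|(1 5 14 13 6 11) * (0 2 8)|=6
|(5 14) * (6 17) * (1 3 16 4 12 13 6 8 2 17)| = |(1 3 16 4 12 13 6)(2 17 8)(5 14)| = 42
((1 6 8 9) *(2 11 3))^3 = ((1 6 8 9)(2 11 3))^3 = (11)(1 9 8 6)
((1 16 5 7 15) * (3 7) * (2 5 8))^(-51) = (1 3 8 15 5 16 7 2)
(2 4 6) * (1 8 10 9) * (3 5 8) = (1 3 5 8 10 9)(2 4 6) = [0, 3, 4, 5, 6, 8, 2, 7, 10, 1, 9]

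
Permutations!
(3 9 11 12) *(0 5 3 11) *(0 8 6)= [5, 1, 2, 9, 4, 3, 0, 7, 6, 8, 10, 12, 11]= (0 5 3 9 8 6)(11 12)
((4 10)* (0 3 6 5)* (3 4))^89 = (0 5 6 3 10 4)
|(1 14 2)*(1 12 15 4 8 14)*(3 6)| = |(2 12 15 4 8 14)(3 6)| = 6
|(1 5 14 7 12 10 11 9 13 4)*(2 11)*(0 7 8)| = 13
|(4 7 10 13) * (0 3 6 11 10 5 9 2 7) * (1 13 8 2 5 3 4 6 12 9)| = |(0 4)(1 13 6 11 10 8 2 7 3 12 9 5)| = 12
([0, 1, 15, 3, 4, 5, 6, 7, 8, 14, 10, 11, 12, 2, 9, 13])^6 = (15)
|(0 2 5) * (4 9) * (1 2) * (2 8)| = 10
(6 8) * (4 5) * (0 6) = (0 6 8)(4 5) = [6, 1, 2, 3, 5, 4, 8, 7, 0]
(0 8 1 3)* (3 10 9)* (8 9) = (0 9 3)(1 10 8) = [9, 10, 2, 0, 4, 5, 6, 7, 1, 3, 8]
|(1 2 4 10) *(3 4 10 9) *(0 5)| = |(0 5)(1 2 10)(3 4 9)| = 6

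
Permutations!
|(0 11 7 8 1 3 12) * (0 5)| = 8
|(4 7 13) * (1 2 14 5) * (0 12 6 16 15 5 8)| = |(0 12 6 16 15 5 1 2 14 8)(4 7 13)| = 30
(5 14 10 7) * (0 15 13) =(0 15 13)(5 14 10 7) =[15, 1, 2, 3, 4, 14, 6, 5, 8, 9, 7, 11, 12, 0, 10, 13]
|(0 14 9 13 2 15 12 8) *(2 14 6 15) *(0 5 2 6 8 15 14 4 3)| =|(0 8 5 2 6 14 9 13 4 3)(12 15)| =10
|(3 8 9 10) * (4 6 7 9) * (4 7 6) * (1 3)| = |(1 3 8 7 9 10)| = 6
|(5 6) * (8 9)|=2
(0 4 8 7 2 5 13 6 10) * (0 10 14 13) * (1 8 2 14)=(0 4 2 5)(1 8 7 14 13 6)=[4, 8, 5, 3, 2, 0, 1, 14, 7, 9, 10, 11, 12, 6, 13]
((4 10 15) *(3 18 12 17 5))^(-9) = (3 18 12 17 5)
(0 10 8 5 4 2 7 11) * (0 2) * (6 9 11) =(0 10 8 5 4)(2 7 6 9 11) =[10, 1, 7, 3, 0, 4, 9, 6, 5, 11, 8, 2]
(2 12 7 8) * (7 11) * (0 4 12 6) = (0 4 12 11 7 8 2 6) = [4, 1, 6, 3, 12, 5, 0, 8, 2, 9, 10, 7, 11]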